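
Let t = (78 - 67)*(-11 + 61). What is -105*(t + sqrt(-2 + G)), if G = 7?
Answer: -57750 - 105*sqrt(5) ≈ -57985.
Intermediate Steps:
t = 550 (t = 11*50 = 550)
-105*(t + sqrt(-2 + G)) = -105*(550 + sqrt(-2 + 7)) = -105*(550 + sqrt(5)) = -57750 - 105*sqrt(5)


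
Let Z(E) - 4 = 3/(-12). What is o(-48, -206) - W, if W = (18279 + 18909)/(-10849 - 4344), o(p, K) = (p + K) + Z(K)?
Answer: -15059441/60772 ≈ -247.80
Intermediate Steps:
Z(E) = 15/4 (Z(E) = 4 + 3/(-12) = 4 + 3*(-1/12) = 4 - ¼ = 15/4)
o(p, K) = 15/4 + K + p (o(p, K) = (p + K) + 15/4 = (K + p) + 15/4 = 15/4 + K + p)
W = -37188/15193 (W = 37188/(-15193) = 37188*(-1/15193) = -37188/15193 ≈ -2.4477)
o(-48, -206) - W = (15/4 - 206 - 48) - 1*(-37188/15193) = -1001/4 + 37188/15193 = -15059441/60772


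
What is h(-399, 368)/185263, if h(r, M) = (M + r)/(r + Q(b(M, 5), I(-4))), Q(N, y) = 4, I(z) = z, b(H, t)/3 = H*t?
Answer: 31/73178885 ≈ 4.2362e-7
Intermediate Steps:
b(H, t) = 3*H*t (b(H, t) = 3*(H*t) = 3*H*t)
h(r, M) = (M + r)/(4 + r) (h(r, M) = (M + r)/(r + 4) = (M + r)/(4 + r))
h(-399, 368)/185263 = ((368 - 399)/(4 - 399))/185263 = (-31/(-395))*(1/185263) = -1/395*(-31)*(1/185263) = (31/395)*(1/185263) = 31/73178885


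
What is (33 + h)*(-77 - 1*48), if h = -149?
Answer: 14500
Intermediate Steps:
(33 + h)*(-77 - 1*48) = (33 - 149)*(-77 - 1*48) = -116*(-77 - 48) = -116*(-125) = 14500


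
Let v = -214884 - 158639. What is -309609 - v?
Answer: 63914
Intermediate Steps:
v = -373523
-309609 - v = -309609 - 1*(-373523) = -309609 + 373523 = 63914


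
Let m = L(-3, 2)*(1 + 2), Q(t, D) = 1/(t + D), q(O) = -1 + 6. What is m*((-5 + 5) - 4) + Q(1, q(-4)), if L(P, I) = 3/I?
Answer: -107/6 ≈ -17.833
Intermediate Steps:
q(O) = 5
Q(t, D) = 1/(D + t)
m = 9/2 (m = (3/2)*(1 + 2) = (3*(½))*3 = (3/2)*3 = 9/2 ≈ 4.5000)
m*((-5 + 5) - 4) + Q(1, q(-4)) = 9*((-5 + 5) - 4)/2 + 1/(5 + 1) = 9*(0 - 4)/2 + 1/6 = (9/2)*(-4) + ⅙ = -18 + ⅙ = -107/6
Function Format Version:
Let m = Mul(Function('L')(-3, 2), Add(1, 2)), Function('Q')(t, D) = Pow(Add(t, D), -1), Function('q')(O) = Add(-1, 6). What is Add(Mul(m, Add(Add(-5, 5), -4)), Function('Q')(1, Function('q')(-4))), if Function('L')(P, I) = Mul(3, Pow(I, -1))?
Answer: Rational(-107, 6) ≈ -17.833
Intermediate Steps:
Function('q')(O) = 5
Function('Q')(t, D) = Pow(Add(D, t), -1)
m = Rational(9, 2) (m = Mul(Mul(3, Pow(2, -1)), Add(1, 2)) = Mul(Mul(3, Rational(1, 2)), 3) = Mul(Rational(3, 2), 3) = Rational(9, 2) ≈ 4.5000)
Add(Mul(m, Add(Add(-5, 5), -4)), Function('Q')(1, Function('q')(-4))) = Add(Mul(Rational(9, 2), Add(Add(-5, 5), -4)), Pow(Add(5, 1), -1)) = Add(Mul(Rational(9, 2), Add(0, -4)), Pow(6, -1)) = Add(Mul(Rational(9, 2), -4), Rational(1, 6)) = Add(-18, Rational(1, 6)) = Rational(-107, 6)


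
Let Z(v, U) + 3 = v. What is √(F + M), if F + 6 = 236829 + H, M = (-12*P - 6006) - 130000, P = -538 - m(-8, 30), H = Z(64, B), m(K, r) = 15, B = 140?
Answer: 3*√11946 ≈ 327.89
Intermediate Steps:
Z(v, U) = -3 + v
H = 61 (H = -3 + 64 = 61)
P = -553 (P = -538 - 1*15 = -538 - 15 = -553)
M = -129370 (M = (-12*(-553) - 6006) - 130000 = (6636 - 6006) - 130000 = 630 - 130000 = -129370)
F = 236884 (F = -6 + (236829 + 61) = -6 + 236890 = 236884)
√(F + M) = √(236884 - 129370) = √107514 = 3*√11946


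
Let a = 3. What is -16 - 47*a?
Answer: -157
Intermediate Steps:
-16 - 47*a = -16 - 47*3 = -16 - 141 = -157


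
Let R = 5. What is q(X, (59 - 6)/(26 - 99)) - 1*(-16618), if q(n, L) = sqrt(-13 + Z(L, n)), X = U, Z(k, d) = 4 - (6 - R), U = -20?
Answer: 16618 + I*sqrt(10) ≈ 16618.0 + 3.1623*I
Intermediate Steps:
Z(k, d) = 3 (Z(k, d) = 4 - (6 - 1*5) = 4 - (6 - 5) = 4 - 1*1 = 4 - 1 = 3)
X = -20
q(n, L) = I*sqrt(10) (q(n, L) = sqrt(-13 + 3) = sqrt(-10) = I*sqrt(10))
q(X, (59 - 6)/(26 - 99)) - 1*(-16618) = I*sqrt(10) - 1*(-16618) = I*sqrt(10) + 16618 = 16618 + I*sqrt(10)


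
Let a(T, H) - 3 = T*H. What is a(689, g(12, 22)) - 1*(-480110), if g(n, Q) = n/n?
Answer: 480802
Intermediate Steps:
g(n, Q) = 1
a(T, H) = 3 + H*T (a(T, H) = 3 + T*H = 3 + H*T)
a(689, g(12, 22)) - 1*(-480110) = (3 + 1*689) - 1*(-480110) = (3 + 689) + 480110 = 692 + 480110 = 480802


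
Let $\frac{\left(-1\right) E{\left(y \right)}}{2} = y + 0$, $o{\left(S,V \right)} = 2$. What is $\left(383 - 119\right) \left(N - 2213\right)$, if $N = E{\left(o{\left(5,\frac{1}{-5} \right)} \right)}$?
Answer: $-585288$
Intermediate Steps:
$E{\left(y \right)} = - 2 y$ ($E{\left(y \right)} = - 2 \left(y + 0\right) = - 2 y$)
$N = -4$ ($N = \left(-2\right) 2 = -4$)
$\left(383 - 119\right) \left(N - 2213\right) = \left(383 - 119\right) \left(-4 - 2213\right) = 264 \left(-2217\right) = -585288$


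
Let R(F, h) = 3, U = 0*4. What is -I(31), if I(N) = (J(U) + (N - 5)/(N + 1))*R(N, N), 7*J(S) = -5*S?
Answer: -39/16 ≈ -2.4375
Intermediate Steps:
U = 0
J(S) = -5*S/7 (J(S) = (-5*S)/7 = -5*S/7)
I(N) = 3*(-5 + N)/(1 + N) (I(N) = (-5/7*0 + (N - 5)/(N + 1))*3 = (0 + (-5 + N)/(1 + N))*3 = ((-5 + N)/(1 + N))*3 = 3*(-5 + N)/(1 + N))
-I(31) = -3*(-5 + 31)/(1 + 31) = -3*26/32 = -1*39/16 = -39/16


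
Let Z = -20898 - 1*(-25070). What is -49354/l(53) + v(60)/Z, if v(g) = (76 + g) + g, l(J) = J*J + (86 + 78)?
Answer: -7332935/442977 ≈ -16.554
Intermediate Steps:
l(J) = 164 + J² (l(J) = J² + 164 = 164 + J²)
v(g) = 76 + 2*g
Z = 4172 (Z = -20898 + 25070 = 4172)
-49354/l(53) + v(60)/Z = -49354/(164 + 53²) + (76 + 2*60)/4172 = -49354/(164 + 2809) + (76 + 120)*(1/4172) = -49354/2973 + 196*(1/4172) = -49354*1/2973 + 7/149 = -49354/2973 + 7/149 = -7332935/442977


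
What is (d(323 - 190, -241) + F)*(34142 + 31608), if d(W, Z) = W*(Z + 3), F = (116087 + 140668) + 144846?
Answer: 24324015250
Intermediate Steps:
F = 401601 (F = 256755 + 144846 = 401601)
d(W, Z) = W*(3 + Z)
(d(323 - 190, -241) + F)*(34142 + 31608) = ((323 - 190)*(3 - 241) + 401601)*(34142 + 31608) = (133*(-238) + 401601)*65750 = (-31654 + 401601)*65750 = 369947*65750 = 24324015250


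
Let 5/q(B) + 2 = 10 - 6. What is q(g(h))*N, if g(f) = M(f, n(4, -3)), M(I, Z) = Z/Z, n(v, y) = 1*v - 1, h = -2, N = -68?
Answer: -170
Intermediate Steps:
n(v, y) = -1 + v (n(v, y) = v - 1 = -1 + v)
M(I, Z) = 1
g(f) = 1
q(B) = 5/2 (q(B) = 5/(-2 + (10 - 6)) = 5/(-2 + 4) = 5/2)
q(g(h))*N = (5/2)*(-68) = -170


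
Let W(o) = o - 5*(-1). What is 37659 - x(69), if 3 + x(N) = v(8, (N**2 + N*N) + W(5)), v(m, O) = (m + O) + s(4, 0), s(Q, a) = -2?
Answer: 28124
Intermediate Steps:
W(o) = 5 + o (W(o) = o + 5 = 5 + o)
v(m, O) = -2 + O + m (v(m, O) = (m + O) - 2 = (O + m) - 2 = -2 + O + m)
x(N) = 13 + 2*N**2 (x(N) = -3 + (-2 + ((N**2 + N*N) + (5 + 5)) + 8) = -3 + (-2 + ((N**2 + N**2) + 10) + 8) = -3 + (-2 + (2*N**2 + 10) + 8) = -3 + (-2 + (10 + 2*N**2) + 8) = -3 + (16 + 2*N**2) = 13 + 2*N**2)
37659 - x(69) = 37659 - (13 + 2*69**2) = 37659 - (13 + 2*4761) = 37659 - (13 + 9522) = 37659 - 1*9535 = 37659 - 9535 = 28124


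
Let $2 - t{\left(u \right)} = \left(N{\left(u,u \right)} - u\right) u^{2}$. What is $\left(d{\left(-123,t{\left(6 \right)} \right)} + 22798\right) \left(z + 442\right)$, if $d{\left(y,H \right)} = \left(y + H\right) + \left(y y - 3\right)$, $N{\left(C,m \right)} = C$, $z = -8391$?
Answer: $-300496047$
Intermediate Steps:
$t{\left(u \right)} = 2$ ($t{\left(u \right)} = 2 - \left(u - u\right) u^{2} = 2 - 0 u^{2} = 2 - 0 = 2 + 0 = 2$)
$d{\left(y,H \right)} = -3 + H + y + y^{2}$ ($d{\left(y,H \right)} = \left(H + y\right) + \left(y^{2} - 3\right) = \left(H + y\right) + \left(-3 + y^{2}\right) = -3 + H + y + y^{2}$)
$\left(d{\left(-123,t{\left(6 \right)} \right)} + 22798\right) \left(z + 442\right) = \left(\left(-3 + 2 - 123 + \left(-123\right)^{2}\right) + 22798\right) \left(-8391 + 442\right) = \left(\left(-3 + 2 - 123 + 15129\right) + 22798\right) \left(-7949\right) = \left(15005 + 22798\right) \left(-7949\right) = 37803 \left(-7949\right) = -300496047$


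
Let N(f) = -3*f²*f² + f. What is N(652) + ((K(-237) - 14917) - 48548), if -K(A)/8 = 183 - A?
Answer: -542140298621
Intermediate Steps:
K(A) = -1464 + 8*A (K(A) = -8*(183 - A) = -1464 + 8*A)
N(f) = f - 3*f⁴ (N(f) = -3*f⁴ + f = f - 3*f⁴)
N(652) + ((K(-237) - 14917) - 48548) = (652 - 3*652⁴) + (((-1464 + 8*(-237)) - 14917) - 48548) = (652 - 3*180713410816) + (((-1464 - 1896) - 14917) - 48548) = (652 - 542140232448) + ((-3360 - 14917) - 48548) = -542140231796 + (-18277 - 48548) = -542140231796 - 66825 = -542140298621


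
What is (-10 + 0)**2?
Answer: 100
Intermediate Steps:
(-10 + 0)**2 = (-10)**2 = 100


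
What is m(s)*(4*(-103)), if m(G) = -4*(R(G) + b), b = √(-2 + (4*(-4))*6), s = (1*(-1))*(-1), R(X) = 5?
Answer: 8240 + 11536*I*√2 ≈ 8240.0 + 16314.0*I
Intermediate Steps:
s = 1 (s = -1*(-1) = 1)
b = 7*I*√2 (b = √(-2 - 16*6) = √(-2 - 96) = √(-98) = 7*I*√2 ≈ 9.8995*I)
m(G) = -20 - 28*I*√2 (m(G) = -4*(5 + 7*I*√2) = -20 - 28*I*√2)
m(s)*(4*(-103)) = (-20 - 28*I*√2)*(4*(-103)) = (-20 - 28*I*√2)*(-412) = 8240 + 11536*I*√2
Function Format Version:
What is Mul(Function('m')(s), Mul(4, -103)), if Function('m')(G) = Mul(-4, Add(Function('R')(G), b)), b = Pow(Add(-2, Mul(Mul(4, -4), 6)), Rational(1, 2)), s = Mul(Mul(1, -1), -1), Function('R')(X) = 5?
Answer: Add(8240, Mul(11536, I, Pow(2, Rational(1, 2)))) ≈ Add(8240.0, Mul(16314., I))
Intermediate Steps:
s = 1 (s = Mul(-1, -1) = 1)
b = Mul(7, I, Pow(2, Rational(1, 2))) (b = Pow(Add(-2, Mul(-16, 6)), Rational(1, 2)) = Pow(Add(-2, -96), Rational(1, 2)) = Pow(-98, Rational(1, 2)) = Mul(7, I, Pow(2, Rational(1, 2))) ≈ Mul(9.8995, I))
Function('m')(G) = Add(-20, Mul(-28, I, Pow(2, Rational(1, 2)))) (Function('m')(G) = Mul(-4, Add(5, Mul(7, I, Pow(2, Rational(1, 2))))) = Add(-20, Mul(-28, I, Pow(2, Rational(1, 2)))))
Mul(Function('m')(s), Mul(4, -103)) = Mul(Add(-20, Mul(-28, I, Pow(2, Rational(1, 2)))), Mul(4, -103)) = Mul(Add(-20, Mul(-28, I, Pow(2, Rational(1, 2)))), -412) = Add(8240, Mul(11536, I, Pow(2, Rational(1, 2))))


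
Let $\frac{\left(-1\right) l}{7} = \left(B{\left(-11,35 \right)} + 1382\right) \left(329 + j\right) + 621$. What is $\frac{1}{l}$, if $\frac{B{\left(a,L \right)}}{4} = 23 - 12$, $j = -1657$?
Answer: $\frac{1}{13251749} \approx 7.5462 \cdot 10^{-8}$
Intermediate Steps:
$B{\left(a,L \right)} = 44$ ($B{\left(a,L \right)} = 4 \left(23 - 12\right) = 4 \cdot 11 = 44$)
$l = 13251749$ ($l = - 7 \left(\left(44 + 1382\right) \left(329 - 1657\right) + 621\right) = - 7 \left(1426 \left(-1328\right) + 621\right) = - 7 \left(-1893728 + 621\right) = \left(-7\right) \left(-1893107\right) = 13251749$)
$\frac{1}{l} = \frac{1}{13251749}$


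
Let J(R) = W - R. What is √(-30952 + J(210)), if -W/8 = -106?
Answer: I*√30314 ≈ 174.11*I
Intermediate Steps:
W = 848 (W = -8*(-106) = 848)
J(R) = 848 - R
√(-30952 + J(210)) = √(-30952 + (848 - 1*210)) = √(-30952 + (848 - 210)) = √(-30952 + 638) = √(-30314) = I*√30314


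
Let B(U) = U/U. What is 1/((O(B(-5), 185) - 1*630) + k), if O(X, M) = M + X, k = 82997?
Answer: 1/82553 ≈ 1.2113e-5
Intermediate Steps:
B(U) = 1
1/((O(B(-5), 185) - 1*630) + k) = 1/(((185 + 1) - 1*630) + 82997) = 1/((186 - 630) + 82997) = 1/(-444 + 82997) = 1/82553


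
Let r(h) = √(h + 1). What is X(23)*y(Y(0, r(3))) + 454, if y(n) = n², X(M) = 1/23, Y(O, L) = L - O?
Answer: 10446/23 ≈ 454.17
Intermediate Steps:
r(h) = √(1 + h)
X(M) = 1/23
X(23)*y(Y(0, r(3))) + 454 = (√(1 + 3) - 1*0)²/23 + 454 = (√4 + 0)²/23 + 454 = (2 + 0)²/23 + 454 = (1/23)*2² + 454 = (1/23)*4 + 454 = 4/23 + 454 = 10446/23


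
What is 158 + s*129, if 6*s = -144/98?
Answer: 6194/49 ≈ 126.41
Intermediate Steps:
s = -12/49 (s = (-144/98)/6 = (-144*1/98)/6 = (⅙)*(-72/49) = -12/49 ≈ -0.24490)
158 + s*129 = 158 - 12/49*129 = 158 - 1548/49 = 6194/49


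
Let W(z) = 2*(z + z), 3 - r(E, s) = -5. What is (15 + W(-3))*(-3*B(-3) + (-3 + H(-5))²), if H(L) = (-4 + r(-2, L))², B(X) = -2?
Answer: 525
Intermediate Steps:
r(E, s) = 8 (r(E, s) = 3 - 1*(-5) = 3 + 5 = 8)
W(z) = 4*z (W(z) = 2*(2*z) = 4*z)
H(L) = 16 (H(L) = (-4 + 8)² = 4² = 16)
(15 + W(-3))*(-3*B(-3) + (-3 + H(-5))²) = (15 + 4*(-3))*(-3*(-2) + (-3 + 16)²) = (15 - 12)*(6 + 13²) = 3*(6 + 169) = 3*175 = 525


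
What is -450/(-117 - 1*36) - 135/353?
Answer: 15355/6001 ≈ 2.5587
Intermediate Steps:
-450/(-117 - 1*36) - 135/353 = -450/(-117 - 36) - 135*1/353 = -450/(-153) - 135/353 = -450*(-1/153) - 135/353 = 50/17 - 135/353 = 15355/6001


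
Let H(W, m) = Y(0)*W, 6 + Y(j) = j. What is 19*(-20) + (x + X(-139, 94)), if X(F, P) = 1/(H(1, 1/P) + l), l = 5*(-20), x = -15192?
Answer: -1650633/106 ≈ -15572.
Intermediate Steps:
Y(j) = -6 + j
H(W, m) = -6*W (H(W, m) = (-6 + 0)*W = -6*W)
l = -100
X(F, P) = -1/106 (X(F, P) = 1/(-6*1 - 100) = 1/(-6 - 100) = 1/(-106) = -1/106)
19*(-20) + (x + X(-139, 94)) = 19*(-20) + (-15192 - 1/106) = -380 - 1610353/106 = -1650633/106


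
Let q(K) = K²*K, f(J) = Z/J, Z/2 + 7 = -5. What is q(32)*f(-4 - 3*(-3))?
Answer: -786432/5 ≈ -1.5729e+5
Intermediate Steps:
Z = -24 (Z = -14 + 2*(-5) = -14 - 10 = -24)
f(J) = -24/J
q(K) = K³
q(32)*f(-4 - 3*(-3)) = 32³*(-24/(-4 - 3*(-3))) = 32768*(-24/(-4 + 9)) = 32768*(-24/5) = -786432/5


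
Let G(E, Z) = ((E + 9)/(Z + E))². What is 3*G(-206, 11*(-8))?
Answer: 38809/28812 ≈ 1.3470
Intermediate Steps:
G(E, Z) = (9 + E)²/(E + Z)² (G(E, Z) = ((9 + E)/(E + Z))² = (9 + E)²/(E + Z)²)
3*G(-206, 11*(-8)) = 3*((9 - 206)²/(-206 + 11*(-8))²) = 3*((-197)²/(-206 - 88)²) = 3*(38809/(-294)²) = 3*(38809*(1/86436)) = 3*(38809/86436) = 38809/28812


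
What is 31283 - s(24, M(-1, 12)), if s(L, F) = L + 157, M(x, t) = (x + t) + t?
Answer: 31102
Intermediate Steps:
M(x, t) = x + 2*t (M(x, t) = (t + x) + t = x + 2*t)
s(L, F) = 157 + L
31283 - s(24, M(-1, 12)) = 31283 - (157 + 24) = 31283 - 1*181 = 31283 - 181 = 31102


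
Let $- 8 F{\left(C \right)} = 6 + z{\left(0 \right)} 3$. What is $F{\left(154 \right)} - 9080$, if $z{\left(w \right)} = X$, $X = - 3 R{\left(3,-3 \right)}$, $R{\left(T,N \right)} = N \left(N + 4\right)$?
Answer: $- \frac{72673}{8} \approx -9084.1$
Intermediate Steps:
$R{\left(T,N \right)} = N \left(4 + N\right)$
$X = 9$ ($X = - 3 \left(- 3 \left(4 - 3\right)\right) = - 3 \left(\left(-3\right) 1\right) = \left(-3\right) \left(-3\right) = 9$)
$z{\left(w \right)} = 9$
$F{\left(C \right)} = - \frac{33}{8}$ ($F{\left(C \right)} = - \frac{6 + 9 \cdot 3}{8} = - \frac{6 + 27}{8} = \left(- \frac{1}{8}\right) 33 = - \frac{33}{8}$)
$F{\left(154 \right)} - 9080 = - \frac{33}{8} - 9080 = - \frac{72673}{8}$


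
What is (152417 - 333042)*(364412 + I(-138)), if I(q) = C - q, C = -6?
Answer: -65845760000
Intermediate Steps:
I(q) = -6 - q
(152417 - 333042)*(364412 + I(-138)) = (152417 - 333042)*(364412 + (-6 - 1*(-138))) = -180625*(364412 + (-6 + 138)) = -180625*(364412 + 132) = -180625*364544 = -65845760000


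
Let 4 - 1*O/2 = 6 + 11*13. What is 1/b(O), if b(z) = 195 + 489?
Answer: 1/684 ≈ 0.0014620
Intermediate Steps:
O = -290 (O = 8 - 2*(6 + 11*13) = 8 - 2*(6 + 143) = 8 - 2*149 = 8 - 298 = -290)
b(z) = 684
1/b(O) = 1/684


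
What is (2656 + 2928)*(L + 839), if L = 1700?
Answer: 14177776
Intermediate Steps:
(2656 + 2928)*(L + 839) = (2656 + 2928)*(1700 + 839) = 5584*2539 = 14177776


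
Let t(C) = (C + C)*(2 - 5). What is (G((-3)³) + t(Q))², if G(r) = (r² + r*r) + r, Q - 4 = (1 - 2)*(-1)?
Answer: 1962801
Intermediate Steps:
Q = 5 (Q = 4 + (1 - 2)*(-1) = 4 - 1*(-1) = 4 + 1 = 5)
G(r) = r + 2*r² (G(r) = (r² + r²) + r = 2*r² + r = r + 2*r²)
t(C) = -6*C (t(C) = (2*C)*(-3) = -6*C)
(G((-3)³) + t(Q))² = ((-3)³*(1 + 2*(-3)³) - 6*5)² = (-27*(1 + 2*(-27)) - 30)² = (-27*(1 - 54) - 30)² = (-27*(-53) - 30)² = (1431 - 30)² = 1401² = 1962801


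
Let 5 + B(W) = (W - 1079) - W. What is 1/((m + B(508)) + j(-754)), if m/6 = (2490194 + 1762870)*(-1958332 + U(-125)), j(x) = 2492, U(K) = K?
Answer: -1/49976657772080 ≈ -2.0009e-14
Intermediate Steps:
B(W) = -1084 (B(W) = -5 + ((W - 1079) - W) = -5 + ((-1079 + W) - W) = -5 - 1079 = -1084)
m = -49976657773488 (m = 6*((2490194 + 1762870)*(-1958332 - 125)) = 6*(4253064*(-1958457)) = 6*(-8329442962248) = -49976657773488)
1/((m + B(508)) + j(-754)) = 1/((-49976657773488 - 1084) + 2492) = 1/(-49976657774572 + 2492) = 1/(-49976657772080) = -1/49976657772080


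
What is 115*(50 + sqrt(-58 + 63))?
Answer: 5750 + 115*sqrt(5) ≈ 6007.1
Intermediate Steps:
115*(50 + sqrt(-58 + 63)) = 115*(50 + sqrt(5)) = 5750 + 115*sqrt(5)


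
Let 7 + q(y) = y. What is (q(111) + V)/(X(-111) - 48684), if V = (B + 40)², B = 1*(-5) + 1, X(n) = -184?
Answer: -350/12217 ≈ -0.028649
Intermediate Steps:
q(y) = -7 + y
B = -4 (B = -5 + 1 = -4)
V = 1296 (V = (-4 + 40)² = 36² = 1296)
(q(111) + V)/(X(-111) - 48684) = ((-7 + 111) + 1296)/(-184 - 48684) = (104 + 1296)/(-48868) = 1400*(-1/48868) = -350/12217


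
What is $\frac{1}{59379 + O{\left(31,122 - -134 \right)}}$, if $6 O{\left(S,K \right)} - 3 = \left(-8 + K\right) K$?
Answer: $\frac{6}{419765} \approx 1.4294 \cdot 10^{-5}$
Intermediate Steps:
$O{\left(S,K \right)} = \frac{1}{2} + \frac{K \left(-8 + K\right)}{6}$ ($O{\left(S,K \right)} = \frac{1}{2} + \frac{\left(-8 + K\right) K}{6} = \frac{1}{2} + \frac{K \left(-8 + K\right)}{6}$)
$\frac{1}{59379 + O{\left(31,122 - -134 \right)}} = \frac{1}{59379 + \left(\frac{1}{2} - \frac{4 \left(122 - -134\right)}{3} + \frac{\left(122 - -134\right)^{2}}{6}\right)} = \frac{1}{59379 + \left(\frac{1}{2} - \frac{4 \left(122 + 134\right)}{3} + \frac{\left(122 + 134\right)^{2}}{6}\right)} = \frac{1}{59379 + \left(\frac{1}{2} - \frac{1024}{3} + \frac{256^{2}}{6}\right)} = \frac{1}{59379 + \left(\frac{1}{2} - \frac{1024}{3} + \frac{1}{6} \cdot 65536\right)} = \frac{1}{59379 + \left(\frac{1}{2} - \frac{1024}{3} + \frac{32768}{3}\right)} = \frac{1}{59379 + \frac{63491}{6}} = \frac{1}{\frac{419765}{6}} = \frac{6}{419765}$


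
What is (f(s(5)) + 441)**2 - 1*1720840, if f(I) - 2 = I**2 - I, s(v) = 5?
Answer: -1506471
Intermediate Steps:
f(I) = 2 + I**2 - I (f(I) = 2 + (I**2 - I) = 2 + I**2 - I)
(f(s(5)) + 441)**2 - 1*1720840 = ((2 + 5**2 - 1*5) + 441)**2 - 1*1720840 = ((2 + 25 - 5) + 441)**2 - 1720840 = (22 + 441)**2 - 1720840 = 463**2 - 1720840 = 214369 - 1720840 = -1506471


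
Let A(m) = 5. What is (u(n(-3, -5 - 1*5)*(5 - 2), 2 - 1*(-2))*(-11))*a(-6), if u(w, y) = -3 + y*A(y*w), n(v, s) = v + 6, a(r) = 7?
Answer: -1309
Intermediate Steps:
n(v, s) = 6 + v
u(w, y) = -3 + 5*y (u(w, y) = -3 + y*5 = -3 + 5*y)
(u(n(-3, -5 - 1*5)*(5 - 2), 2 - 1*(-2))*(-11))*a(-6) = ((-3 + 5*(2 - 1*(-2)))*(-11))*7 = ((-3 + 5*(2 + 2))*(-11))*7 = ((-3 + 5*4)*(-11))*7 = ((-3 + 20)*(-11))*7 = (17*(-11))*7 = -187*7 = -1309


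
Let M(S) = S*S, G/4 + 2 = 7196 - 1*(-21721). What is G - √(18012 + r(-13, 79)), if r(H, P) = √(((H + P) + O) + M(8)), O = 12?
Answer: 115660 - √(18012 + √142) ≈ 1.1553e+5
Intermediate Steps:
G = 115660 (G = -8 + 4*(7196 - 1*(-21721)) = -8 + 4*(7196 + 21721) = -8 + 4*28917 = -8 + 115668 = 115660)
M(S) = S²
r(H, P) = √(76 + H + P) (r(H, P) = √(((H + P) + 12) + 8²) = √((12 + H + P) + 64) = √(76 + H + P))
G - √(18012 + r(-13, 79)) = 115660 - √(18012 + √(76 - 13 + 79)) = 115660 - √(18012 + √142)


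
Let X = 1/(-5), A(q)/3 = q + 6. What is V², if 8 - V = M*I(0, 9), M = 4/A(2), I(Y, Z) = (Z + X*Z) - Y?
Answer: 1156/25 ≈ 46.240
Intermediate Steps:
A(q) = 18 + 3*q (A(q) = 3*(q + 6) = 3*(6 + q) = 18 + 3*q)
X = -⅕ ≈ -0.20000
I(Y, Z) = -Y + 4*Z/5 (I(Y, Z) = (Z - Z/5) - Y = 4*Z/5 - Y = -Y + 4*Z/5)
M = ⅙ (M = 4/(18 + 3*2) = 4/(18 + 6) = 4/24 = 4*(1/24) = ⅙ ≈ 0.16667)
V = 34/5 (V = 8 - (-1*0 + (⅘)*9)/6 = 8 - (0 + 36/5)/6 = 8 - 36/(6*5) = 8 - 1*6/5 = 8 - 6/5 = 34/5 ≈ 6.8000)
V² = (34/5)² = 1156/25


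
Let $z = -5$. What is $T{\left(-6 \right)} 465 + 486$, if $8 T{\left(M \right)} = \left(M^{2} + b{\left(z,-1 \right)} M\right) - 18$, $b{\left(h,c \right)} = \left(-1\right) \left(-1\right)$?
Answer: $\frac{2367}{2} \approx 1183.5$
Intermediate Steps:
$b{\left(h,c \right)} = 1$
$T{\left(M \right)} = - \frac{9}{4} + \frac{M}{8} + \frac{M^{2}}{8}$ ($T{\left(M \right)} = \frac{\left(M^{2} + 1 M\right) - 18}{8} = \frac{\left(M^{2} + M\right) - 18}{8} = \frac{\left(M + M^{2}\right) - 18}{8} = \frac{-18 + M + M^{2}}{8} = - \frac{9}{4} + \frac{M}{8} + \frac{M^{2}}{8}$)
$T{\left(-6 \right)} 465 + 486 = \left(- \frac{9}{4} + \frac{1}{8} \left(-6\right) + \frac{\left(-6\right)^{2}}{8}\right) 465 + 486 = \left(- \frac{9}{4} - \frac{3}{4} + \frac{1}{8} \cdot 36\right) 465 + 486 = \left(- \frac{9}{4} - \frac{3}{4} + \frac{9}{2}\right) 465 + 486 = \frac{3}{2} \cdot 465 + 486 = \frac{1395}{2} + 486 = \frac{2367}{2}$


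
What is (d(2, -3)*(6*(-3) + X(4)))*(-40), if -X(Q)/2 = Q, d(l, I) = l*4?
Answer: 8320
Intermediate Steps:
d(l, I) = 4*l
X(Q) = -2*Q
(d(2, -3)*(6*(-3) + X(4)))*(-40) = ((4*2)*(6*(-3) - 2*4))*(-40) = (8*(-18 - 8))*(-40) = (8*(-26))*(-40) = -208*(-40) = 8320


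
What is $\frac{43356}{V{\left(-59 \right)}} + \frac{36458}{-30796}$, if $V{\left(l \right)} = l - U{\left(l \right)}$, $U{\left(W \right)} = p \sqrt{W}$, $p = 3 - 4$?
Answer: $- \frac{55724119}{76990} - \frac{3613 i \sqrt{59}}{295} \approx -723.78 - 94.074 i$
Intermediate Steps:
$p = -1$
$U{\left(W \right)} = - \sqrt{W}$
$V{\left(l \right)} = l + \sqrt{l}$ ($V{\left(l \right)} = l - - \sqrt{l} = l + \sqrt{l}$)
$\frac{43356}{V{\left(-59 \right)}} + \frac{36458}{-30796} = \frac{43356}{-59 + \sqrt{-59}} + \frac{36458}{-30796} = \frac{43356}{-59 + i \sqrt{59}} + 36458 \left(- \frac{1}{30796}\right) = \frac{43356}{-59 + i \sqrt{59}} - \frac{18229}{15398} = - \frac{18229}{15398} + \frac{43356}{-59 + i \sqrt{59}}$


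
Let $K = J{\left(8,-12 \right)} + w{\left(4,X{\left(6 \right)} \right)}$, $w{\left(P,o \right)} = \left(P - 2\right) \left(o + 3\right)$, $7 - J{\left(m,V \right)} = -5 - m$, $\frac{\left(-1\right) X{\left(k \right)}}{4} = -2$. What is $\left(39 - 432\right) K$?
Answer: $-16506$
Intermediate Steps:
$X{\left(k \right)} = 8$ ($X{\left(k \right)} = \left(-4\right) \left(-2\right) = 8$)
$J{\left(m,V \right)} = 12 + m$ ($J{\left(m,V \right)} = 7 - \left(-5 - m\right) = 7 + \left(5 + m\right) = 12 + m$)
$w{\left(P,o \right)} = \left(-2 + P\right) \left(3 + o\right)$
$K = 42$ ($K = \left(12 + 8\right) + \left(-6 - 16 + 3 \cdot 4 + 4 \cdot 8\right) = 20 + \left(-6 - 16 + 12 + 32\right) = 20 + 22 = 42$)
$\left(39 - 432\right) K = \left(39 - 432\right) 42 = \left(-393\right) 42 = -16506$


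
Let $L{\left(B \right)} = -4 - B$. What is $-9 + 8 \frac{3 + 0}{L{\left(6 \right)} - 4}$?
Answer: $- \frac{75}{7} \approx -10.714$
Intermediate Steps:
$-9 + 8 \frac{3 + 0}{L{\left(6 \right)} - 4} = -9 + 8 \frac{3 + 0}{\left(-4 - 6\right) - 4} = -9 + 8 \frac{3}{\left(-4 - 6\right) - 4} = -9 + 8 \frac{3}{-10 - 4} = -9 + 8 \frac{3}{-14} = -9 + 8 \cdot 3 \left(- \frac{1}{14}\right) = -9 + 8 \left(- \frac{3}{14}\right) = -9 - \frac{12}{7} = - \frac{75}{7}$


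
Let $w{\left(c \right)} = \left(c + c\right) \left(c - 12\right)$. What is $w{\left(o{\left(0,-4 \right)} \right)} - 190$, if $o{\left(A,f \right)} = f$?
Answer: $-62$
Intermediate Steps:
$w{\left(c \right)} = 2 c \left(-12 + c\right)$
$w{\left(o{\left(0,-4 \right)} \right)} - 190 = 2 \left(-4\right) \left(-12 - 4\right) - 190 = 2 \left(-4\right) \left(-16\right) - 190 = 128 - 190 = -62$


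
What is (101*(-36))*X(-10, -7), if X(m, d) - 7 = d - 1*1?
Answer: 3636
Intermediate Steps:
X(m, d) = 6 + d (X(m, d) = 7 + (d - 1*1) = 7 + (d - 1) = 7 + (-1 + d) = 6 + d)
(101*(-36))*X(-10, -7) = (101*(-36))*(6 - 7) = -3636*(-1) = 3636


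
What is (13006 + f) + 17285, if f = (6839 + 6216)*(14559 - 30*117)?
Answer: 144274986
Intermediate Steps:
f = 144244695 (f = 13055*(14559 - 3510) = 13055*11049 = 144244695)
(13006 + f) + 17285 = (13006 + 144244695) + 17285 = 144257701 + 17285 = 144274986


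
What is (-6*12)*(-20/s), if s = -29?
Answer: -1440/29 ≈ -49.655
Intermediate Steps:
(-6*12)*(-20/s) = (-6*12)*(-20/(-29)) = -(-1440)*(-1)/29 = -72*20/29 = -1440/29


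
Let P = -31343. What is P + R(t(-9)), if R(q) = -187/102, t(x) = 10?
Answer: -188069/6 ≈ -31345.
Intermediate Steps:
R(q) = -11/6 (R(q) = -187*1/102 = -11/6)
P + R(t(-9)) = -31343 - 11/6 = -188069/6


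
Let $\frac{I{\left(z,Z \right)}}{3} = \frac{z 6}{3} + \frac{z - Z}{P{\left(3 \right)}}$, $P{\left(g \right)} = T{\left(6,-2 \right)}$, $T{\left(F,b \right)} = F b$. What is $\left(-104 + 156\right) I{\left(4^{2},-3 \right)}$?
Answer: $4745$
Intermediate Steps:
$P{\left(g \right)} = -12$ ($P{\left(g \right)} = 6 \left(-2\right) = -12$)
$I{\left(z,Z \right)} = \frac{Z}{4} + \frac{23 z}{4}$ ($I{\left(z,Z \right)} = 3 \left(\frac{z 6}{3} + \frac{z - Z}{-12}\right) = 3 \left(6 z \frac{1}{3} + \left(z - Z\right) \left(- \frac{1}{12}\right)\right) = 3 \left(2 z + \left(- \frac{z}{12} + \frac{Z}{12}\right)\right) = 3 \left(\frac{Z}{12} + \frac{23 z}{12}\right) = \frac{Z}{4} + \frac{23 z}{4}$)
$\left(-104 + 156\right) I{\left(4^{2},-3 \right)} = \left(-104 + 156\right) \left(\frac{1}{4} \left(-3\right) + \frac{23 \cdot 4^{2}}{4}\right) = 52 \left(- \frac{3}{4} + \frac{23}{4} \cdot 16\right) = 52 \left(- \frac{3}{4} + 92\right) = 52 \cdot \frac{365}{4} = 4745$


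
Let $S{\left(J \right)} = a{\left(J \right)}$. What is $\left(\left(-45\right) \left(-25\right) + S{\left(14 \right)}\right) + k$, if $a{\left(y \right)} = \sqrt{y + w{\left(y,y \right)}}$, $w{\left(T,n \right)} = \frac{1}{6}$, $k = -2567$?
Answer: $-1442 + \frac{\sqrt{510}}{6} \approx -1438.2$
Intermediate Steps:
$w{\left(T,n \right)} = \frac{1}{6}$
$a{\left(y \right)} = \sqrt{\frac{1}{6} + y}$ ($a{\left(y \right)} = \sqrt{y + \frac{1}{6}} = \sqrt{\frac{1}{6} + y}$)
$S{\left(J \right)} = \frac{\sqrt{6 + 36 J}}{6}$
$\left(\left(-45\right) \left(-25\right) + S{\left(14 \right)}\right) + k = \left(\left(-45\right) \left(-25\right) + \frac{\sqrt{6 + 36 \cdot 14}}{6}\right) - 2567 = \left(1125 + \frac{\sqrt{6 + 504}}{6}\right) - 2567 = \left(1125 + \frac{\sqrt{510}}{6}\right) - 2567 = -1442 + \frac{\sqrt{510}}{6}$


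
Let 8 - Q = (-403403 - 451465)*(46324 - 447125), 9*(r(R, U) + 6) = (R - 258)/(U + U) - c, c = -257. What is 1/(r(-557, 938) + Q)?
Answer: -5628/1928332610308609 ≈ -2.9186e-12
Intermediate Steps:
r(R, U) = 203/9 + (-258 + R)/(18*U) (r(R, U) = -6 + ((R - 258)/(U + U) - 1*(-257))/9 = -6 + ((-258 + R)/((2*U)) + 257)/9 = -6 + ((-258 + R)*(1/(2*U)) + 257)/9 = -6 + ((-258 + R)/(2*U) + 257)/9 = -6 + (257 + (-258 + R)/(2*U))/9 = -6 + (257/9 + (-258 + R)/(18*U)) = 203/9 + (-258 + R)/(18*U))
Q = -342631949260 (Q = 8 - (-403403 - 451465)*(46324 - 447125) = 8 - (-854868)*(-400801) = 8 - 1*342631949268 = 8 - 342631949268 = -342631949260)
1/(r(-557, 938) + Q) = 1/((1/18)*(-258 - 557 + 406*938)/938 - 342631949260) = 1/((1/18)*(1/938)*(-258 - 557 + 380828) - 342631949260) = 1/((1/18)*(1/938)*380013 - 342631949260) = 1/(126671/5628 - 342631949260) = 1/(-1928332610308609/5628) = -5628/1928332610308609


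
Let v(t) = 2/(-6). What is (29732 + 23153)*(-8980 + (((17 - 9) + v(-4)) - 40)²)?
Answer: -3776570735/9 ≈ -4.1962e+8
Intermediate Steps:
v(t) = -⅓ (v(t) = 2*(-⅙) = -⅓)
(29732 + 23153)*(-8980 + (((17 - 9) + v(-4)) - 40)²) = (29732 + 23153)*(-8980 + (((17 - 9) - ⅓) - 40)²) = 52885*(-8980 + ((8 - ⅓) - 40)²) = 52885*(-8980 + (23/3 - 40)²) = 52885*(-8980 + (-97/3)²) = 52885*(-8980 + 9409/9) = 52885*(-71411/9) = -3776570735/9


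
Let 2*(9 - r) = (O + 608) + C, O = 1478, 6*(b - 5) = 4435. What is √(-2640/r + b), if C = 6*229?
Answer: 7*√1622679270/10326 ≈ 27.308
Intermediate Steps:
C = 1374
b = 4465/6 (b = 5 + (⅙)*4435 = 5 + 4435/6 = 4465/6 ≈ 744.17)
r = -1721 (r = 9 - ((1478 + 608) + 1374)/2 = 9 - (2086 + 1374)/2 = 9 - ½*3460 = 9 - 1730 = -1721)
√(-2640/r + b) = √(-2640/(-1721) + 4465/6) = √(-2640*(-1/1721) + 4465/6) = √(2640/1721 + 4465/6) = √(7700105/10326) = 7*√1622679270/10326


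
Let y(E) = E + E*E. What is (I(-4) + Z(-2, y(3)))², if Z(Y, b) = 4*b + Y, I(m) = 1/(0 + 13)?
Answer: 358801/169 ≈ 2123.1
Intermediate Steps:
I(m) = 1/13
y(E) = E + E²
Z(Y, b) = Y + 4*b
(I(-4) + Z(-2, y(3)))² = (1/13 + (-2 + 4*(3*(1 + 3))))² = (1/13 + (-2 + 4*(3*4)))² = (1/13 + (-2 + 4*12))² = (1/13 + (-2 + 48))² = (1/13 + 46)² = (599/13)² = 358801/169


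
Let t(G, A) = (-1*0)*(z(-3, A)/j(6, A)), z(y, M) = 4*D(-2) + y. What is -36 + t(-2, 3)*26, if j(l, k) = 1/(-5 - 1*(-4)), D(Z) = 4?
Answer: -36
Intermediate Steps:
j(l, k) = -1 (j(l, k) = 1/(-5 + 4) = 1/(-1) = -1)
z(y, M) = 16 + y (z(y, M) = 4*4 + y = 16 + y)
t(G, A) = 0 (t(G, A) = (-1*0)*((16 - 3)/(-1)) = 0*(13*(-1)) = 0*(-13) = 0)
-36 + t(-2, 3)*26 = -36 + 0*26 = -36 + 0 = -36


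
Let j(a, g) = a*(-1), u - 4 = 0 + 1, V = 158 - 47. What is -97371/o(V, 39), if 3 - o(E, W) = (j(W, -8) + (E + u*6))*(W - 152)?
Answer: -10819/1281 ≈ -8.4457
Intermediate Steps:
V = 111
u = 5 (u = 4 + (0 + 1) = 4 + 1 = 5)
j(a, g) = -a
o(E, W) = 3 - (-152 + W)*(30 + E - W) (o(E, W) = 3 - (-W + (E + 5*6))*(W - 152) = 3 - (-W + (E + 30))*(-152 + W) = 3 - (-W + (30 + E))*(-152 + W) = 3 - (30 + E - W)*(-152 + W) = 3 - (-152 + W)*(30 + E - W))
-97371/o(V, 39) = -97371/(4563 + 39² - 182*39 + 152*111 - 1*111*39) = -97371/(4563 + 1521 - 7098 + 16872 - 4329) = -97371/11529 = -97371*1/11529 = -10819/1281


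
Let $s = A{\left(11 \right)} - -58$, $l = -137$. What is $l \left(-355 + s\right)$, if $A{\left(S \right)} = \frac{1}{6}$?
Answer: $\frac{243997}{6} \approx 40666.0$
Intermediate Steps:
$A{\left(S \right)} = \frac{1}{6}$
$s = \frac{349}{6}$ ($s = \frac{1}{6} - -58 = \frac{1}{6} + 58 = \frac{349}{6} \approx 58.167$)
$l \left(-355 + s\right) = - 137 \left(-355 + \frac{349}{6}\right) = \left(-137\right) \left(- \frac{1781}{6}\right) = \frac{243997}{6}$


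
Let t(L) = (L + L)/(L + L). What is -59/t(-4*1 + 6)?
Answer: -59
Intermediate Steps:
t(L) = 1 (t(L) = (2*L)/((2*L)) = (2*L)*(1/(2*L)) = 1)
-59/t(-4*1 + 6) = -59/1 = 1*(-59) = -59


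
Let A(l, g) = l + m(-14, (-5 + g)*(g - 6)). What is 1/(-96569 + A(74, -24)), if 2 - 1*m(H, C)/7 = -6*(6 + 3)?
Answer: -1/96103 ≈ -1.0406e-5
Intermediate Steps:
m(H, C) = 392 (m(H, C) = 14 - (-42)*(6 + 3) = 14 - (-42)*9 = 14 - 7*(-54) = 14 + 378 = 392)
A(l, g) = 392 + l (A(l, g) = l + 392 = 392 + l)
1/(-96569 + A(74, -24)) = 1/(-96569 + (392 + 74)) = 1/(-96569 + 466) = 1/(-96103) = -1/96103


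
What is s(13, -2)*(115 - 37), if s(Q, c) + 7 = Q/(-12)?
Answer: -1261/2 ≈ -630.50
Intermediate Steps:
s(Q, c) = -7 - Q/12 (s(Q, c) = -7 + Q/(-12) = -7 + Q*(-1/12) = -7 - Q/12)
s(13, -2)*(115 - 37) = (-7 - 1/12*13)*(115 - 37) = (-7 - 13/12)*78 = -97/12*78 = -1261/2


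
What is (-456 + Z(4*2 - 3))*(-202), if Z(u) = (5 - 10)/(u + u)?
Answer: 92213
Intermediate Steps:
Z(u) = -5/(2*u) (Z(u) = -5*1/(2*u) = -5/(2*u))
(-456 + Z(4*2 - 3))*(-202) = (-456 - 5/(2*(4*2 - 3)))*(-202) = (-456 - 5/(2*(8 - 3)))*(-202) = (-456 - 5/2/5)*(-202) = (-456 - 5/2*⅕)*(-202) = (-456 - ½)*(-202) = -913/2*(-202) = 92213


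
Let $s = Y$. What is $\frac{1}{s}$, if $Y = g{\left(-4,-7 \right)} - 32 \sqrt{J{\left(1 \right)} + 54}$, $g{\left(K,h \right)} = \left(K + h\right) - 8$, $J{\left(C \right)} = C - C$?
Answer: $\frac{19}{54935} - \frac{96 \sqrt{6}}{54935} \approx -0.0039347$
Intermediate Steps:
$J{\left(C \right)} = 0$
$g{\left(K,h \right)} = -8 + K + h$
$Y = -19 - 96 \sqrt{6}$ ($Y = \left(-8 - 4 - 7\right) - 32 \sqrt{0 + 54} = -19 - 32 \sqrt{54} = -19 - 32 \cdot 3 \sqrt{6} = -19 - 96 \sqrt{6} \approx -254.15$)
$s = -19 - 96 \sqrt{6} \approx -254.15$
$\frac{1}{s} = \frac{1}{-19 - 96 \sqrt{6}}$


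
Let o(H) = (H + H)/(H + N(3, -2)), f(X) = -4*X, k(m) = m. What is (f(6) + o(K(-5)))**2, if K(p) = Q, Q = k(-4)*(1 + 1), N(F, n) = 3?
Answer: 10816/25 ≈ 432.64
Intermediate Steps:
Q = -8 (Q = -4*(1 + 1) = -4*2 = -8)
K(p) = -8
o(H) = 2*H/(3 + H) (o(H) = (H + H)/(H + 3) = (2*H)/(3 + H) = 2*H/(3 + H))
(f(6) + o(K(-5)))**2 = (-4*6 + 2*(-8)/(3 - 8))**2 = (-24 + 2*(-8)/(-5))**2 = (-24 + 2*(-8)*(-1/5))**2 = (-24 + 16/5)**2 = (-104/5)**2 = 10816/25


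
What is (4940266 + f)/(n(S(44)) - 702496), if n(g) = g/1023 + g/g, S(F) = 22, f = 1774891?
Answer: -624509601/65332033 ≈ -9.5590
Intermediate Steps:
n(g) = 1 + g/1023 (n(g) = g*(1/1023) + 1 = g/1023 + 1 = 1 + g/1023)
(4940266 + f)/(n(S(44)) - 702496) = (4940266 + 1774891)/((1 + (1/1023)*22) - 702496) = 6715157/((1 + 2/93) - 702496) = 6715157/(95/93 - 702496) = 6715157/(-65332033/93) = 6715157*(-93/65332033) = -624509601/65332033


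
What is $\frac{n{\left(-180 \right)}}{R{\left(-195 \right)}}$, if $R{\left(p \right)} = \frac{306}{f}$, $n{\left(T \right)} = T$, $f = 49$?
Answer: $- \frac{490}{17} \approx -28.824$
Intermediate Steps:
$R{\left(p \right)} = \frac{306}{49}$
$\frac{n{\left(-180 \right)}}{R{\left(-195 \right)}} = - \frac{180}{\frac{306}{49}} = \left(-180\right) \frac{49}{306} = - \frac{490}{17}$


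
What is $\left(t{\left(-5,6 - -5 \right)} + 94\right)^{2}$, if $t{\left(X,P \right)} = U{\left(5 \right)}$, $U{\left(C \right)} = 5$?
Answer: $9801$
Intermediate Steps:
$t{\left(X,P \right)} = 5$
$\left(t{\left(-5,6 - -5 \right)} + 94\right)^{2} = \left(5 + 94\right)^{2} = 99^{2} = 9801$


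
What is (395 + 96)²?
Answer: 241081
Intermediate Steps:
(395 + 96)² = 491² = 241081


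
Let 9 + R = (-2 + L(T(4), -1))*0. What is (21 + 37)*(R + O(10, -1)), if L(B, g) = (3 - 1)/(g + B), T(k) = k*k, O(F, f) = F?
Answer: 58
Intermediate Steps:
T(k) = k²
L(B, g) = 2/(B + g)
R = -9 (R = -9 + (-2 + 2/(4² - 1))*0 = -9 + (-2 + 2/(16 - 1))*0 = -9 + (-2 + 2/15)*0 = -9 - 28/15*0 = -9 + 0 = -9)
(21 + 37)*(R + O(10, -1)) = (21 + 37)*(-9 + 10) = 58*1 = 58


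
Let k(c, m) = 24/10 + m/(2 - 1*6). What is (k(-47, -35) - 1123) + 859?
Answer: -5057/20 ≈ -252.85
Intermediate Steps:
k(c, m) = 12/5 - m/4 (k(c, m) = 24*(1/10) + m/(2 - 6) = 12/5 + m/(-4) = 12/5 + m*(-1/4) = 12/5 - m/4)
(k(-47, -35) - 1123) + 859 = ((12/5 - 1/4*(-35)) - 1123) + 859 = ((12/5 + 35/4) - 1123) + 859 = (223/20 - 1123) + 859 = -22237/20 + 859 = -5057/20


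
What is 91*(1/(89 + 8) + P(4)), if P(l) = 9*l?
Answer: 317863/97 ≈ 3276.9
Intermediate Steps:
91*(1/(89 + 8) + P(4)) = 91*(1/(89 + 8) + 9*4) = 91*(1/97 + 36) = 91*(3493/97) = 317863/97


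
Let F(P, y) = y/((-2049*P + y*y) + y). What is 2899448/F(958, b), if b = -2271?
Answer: -3085233030048/757 ≈ -4.0756e+9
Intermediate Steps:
F(P, y) = y/(y + y² - 2049*P) (F(P, y) = y/((-2049*P + y²) + y) = y/((y² - 2049*P) + y) = y/(y + y² - 2049*P))
2899448/F(958, b) = 2899448/((-2271/(-2271 + (-2271)² - 2049*958))) = 2899448/((-2271/(-2271 + 5157441 - 1962942))) = 2899448/((-2271/3192228)) = 2899448/((-2271*1/3192228)) = 2899448/(-757/1064076) = 2899448*(-1064076/757) = -3085233030048/757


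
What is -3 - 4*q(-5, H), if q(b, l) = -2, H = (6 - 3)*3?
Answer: 5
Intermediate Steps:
H = 9 (H = 3*3 = 9)
-3 - 4*q(-5, H) = -3 - 4*(-2) = -3 + 8 = 5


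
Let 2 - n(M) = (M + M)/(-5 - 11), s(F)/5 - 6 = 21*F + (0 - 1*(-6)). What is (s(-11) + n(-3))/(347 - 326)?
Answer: -8747/168 ≈ -52.065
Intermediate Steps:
s(F) = 60 + 105*F (s(F) = 30 + 5*(21*F + (0 - 1*(-6))) = 30 + 5*(21*F + (0 + 6)) = 30 + 5*(21*F + 6) = 30 + 5*(6 + 21*F) = 30 + (30 + 105*F) = 60 + 105*F)
n(M) = 2 + M/8 (n(M) = 2 - (M + M)/(-5 - 11) = 2 - 2*M/(-16) = 2 - 2*M*(-1)/16 = 2 - (-1)*M/8 = 2 + M/8)
(s(-11) + n(-3))/(347 - 326) = ((60 + 105*(-11)) + (2 + (⅛)*(-3)))/(347 - 326) = ((60 - 1155) + (2 - 3/8))/21 = (-1095 + 13/8)*(1/21) = -8747/8*1/21 = -8747/168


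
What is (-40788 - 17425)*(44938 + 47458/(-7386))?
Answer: -9659417270965/3693 ≈ -2.6156e+9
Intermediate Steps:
(-40788 - 17425)*(44938 + 47458/(-7386)) = -58213*(44938 + 47458*(-1/7386)) = -58213*(44938 - 23729/3693) = -58213*165932305/3693 = -9659417270965/3693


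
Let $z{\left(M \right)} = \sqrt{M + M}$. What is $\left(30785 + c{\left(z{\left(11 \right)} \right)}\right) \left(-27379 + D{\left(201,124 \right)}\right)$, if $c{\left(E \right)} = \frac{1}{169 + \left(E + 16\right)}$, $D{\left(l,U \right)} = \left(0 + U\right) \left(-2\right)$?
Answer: $- \frac{9696520223860}{11401} + \frac{9209 \sqrt{22}}{11401} \approx -8.505 \cdot 10^{8}$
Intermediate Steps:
$D{\left(l,U \right)} = - 2 U$ ($D{\left(l,U \right)} = U \left(-2\right) = - 2 U$)
$z{\left(M \right)} = \sqrt{2} \sqrt{M}$ ($z{\left(M \right)} = \sqrt{2 M} = \sqrt{2} \sqrt{M}$)
$c{\left(E \right)} = \frac{1}{185 + E}$ ($c{\left(E \right)} = \frac{1}{169 + \left(16 + E\right)} = \frac{1}{185 + E}$)
$\left(30785 + c{\left(z{\left(11 \right)} \right)}\right) \left(-27379 + D{\left(201,124 \right)}\right) = \left(30785 + \frac{1}{185 + \sqrt{2} \sqrt{11}}\right) \left(-27379 - 248\right) = \left(30785 + \frac{1}{185 + \sqrt{22}}\right) \left(-27379 - 248\right) = \left(30785 + \frac{1}{185 + \sqrt{22}}\right) \left(-27627\right) = -850497195 - \frac{27627}{185 + \sqrt{22}}$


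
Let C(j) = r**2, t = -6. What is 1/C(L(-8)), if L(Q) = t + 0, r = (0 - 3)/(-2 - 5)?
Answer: 49/9 ≈ 5.4444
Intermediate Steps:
r = 3/7 (r = -3/(-7) = -3*(-1/7) = 3/7 ≈ 0.42857)
L(Q) = -6 (L(Q) = -6 + 0 = -6)
C(j) = 9/49 (C(j) = (3/7)**2 = 9/49)
1/C(L(-8)) = 1/(9/49) = 49/9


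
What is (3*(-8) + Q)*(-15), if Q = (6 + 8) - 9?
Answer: 285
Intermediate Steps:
Q = 5 (Q = 14 - 9 = 5)
(3*(-8) + Q)*(-15) = (3*(-8) + 5)*(-15) = (-24 + 5)*(-15) = -19*(-15) = 285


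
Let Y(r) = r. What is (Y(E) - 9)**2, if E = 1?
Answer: 64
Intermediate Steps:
(Y(E) - 9)**2 = (1 - 9)**2 = (-8)**2 = 64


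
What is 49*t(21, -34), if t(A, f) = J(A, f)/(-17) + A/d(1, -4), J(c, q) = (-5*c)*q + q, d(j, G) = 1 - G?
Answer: -49931/5 ≈ -9986.2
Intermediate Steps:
J(c, q) = q - 5*c*q (J(c, q) = -5*c*q + q = q - 5*c*q)
t(A, f) = A/5 - f*(1 - 5*A)/17 (t(A, f) = (f*(1 - 5*A))/(-17) + A/(1 - 1*(-4)) = (f*(1 - 5*A))*(-1/17) + A/(1 + 4) = -f*(1 - 5*A)/17 + A/5 = A/5 - f*(1 - 5*A)/17)
49*t(21, -34) = 49*((1/5)*21 + (1/17)*(-34)*(-1 + 5*21)) = 49*(21/5 + (1/17)*(-34)*(-1 + 105)) = 49*(21/5 + (1/17)*(-34)*104) = 49*(21/5 - 208) = 49*(-1019/5) = -49931/5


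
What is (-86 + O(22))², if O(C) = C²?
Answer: 158404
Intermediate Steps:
(-86 + O(22))² = (-86 + 22²)² = (-86 + 484)² = 398² = 158404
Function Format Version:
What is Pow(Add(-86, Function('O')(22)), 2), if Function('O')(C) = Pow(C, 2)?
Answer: 158404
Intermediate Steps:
Pow(Add(-86, Function('O')(22)), 2) = Pow(Add(-86, Pow(22, 2)), 2) = Pow(Add(-86, 484), 2) = Pow(398, 2) = 158404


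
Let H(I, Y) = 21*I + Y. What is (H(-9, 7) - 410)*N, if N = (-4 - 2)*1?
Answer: 3552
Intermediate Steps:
H(I, Y) = Y + 21*I
N = -6 (N = -6*1 = -6)
(H(-9, 7) - 410)*N = ((7 + 21*(-9)) - 410)*(-6) = ((7 - 189) - 410)*(-6) = (-182 - 410)*(-6) = -592*(-6) = 3552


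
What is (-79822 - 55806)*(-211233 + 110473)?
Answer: 13665877280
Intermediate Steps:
(-79822 - 55806)*(-211233 + 110473) = -135628*(-100760) = 13665877280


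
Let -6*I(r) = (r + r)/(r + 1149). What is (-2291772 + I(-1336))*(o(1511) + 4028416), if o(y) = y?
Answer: -157006618781932/17 ≈ -9.2357e+12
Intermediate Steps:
I(r) = -r/(3*(1149 + r)) (I(r) = -(r + r)/(6*(r + 1149)) = -2*r/(6*(1149 + r)) = -r/(3*(1149 + r)))
(-2291772 + I(-1336))*(o(1511) + 4028416) = (-2291772 - 1*(-1336)/(3447 + 3*(-1336)))*(1511 + 4028416) = (-2291772 - 1*(-1336)/(3447 - 4008))*4029927 = (-2291772 - 1*(-1336)/(-561))*4029927 = (-2291772 - 1*(-1336)*(-1/561))*4029927 = (-2291772 - 1336/561)*4029927 = -1285685428/561*4029927 = -157006618781932/17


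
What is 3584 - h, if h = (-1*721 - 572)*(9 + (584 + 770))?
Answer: 1765943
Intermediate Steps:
h = -1762359 (h = (-721 - 572)*(9 + 1354) = -1293*1363 = -1762359)
3584 - h = 3584 - 1*(-1762359) = 3584 + 1762359 = 1765943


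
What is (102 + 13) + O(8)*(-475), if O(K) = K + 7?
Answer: -7010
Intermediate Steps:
O(K) = 7 + K
(102 + 13) + O(8)*(-475) = (102 + 13) + (7 + 8)*(-475) = 115 + 15*(-475) = 115 - 7125 = -7010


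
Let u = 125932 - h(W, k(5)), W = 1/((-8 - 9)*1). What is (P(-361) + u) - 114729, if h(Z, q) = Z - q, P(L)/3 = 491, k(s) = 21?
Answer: 215850/17 ≈ 12697.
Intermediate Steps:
W = -1/17 (W = 1/(-17*1) = 1/(-17) = -1/17 ≈ -0.058824)
P(L) = 1473 (P(L) = 3*491 = 1473)
u = 2141202/17 (u = 125932 - (-1/17 - 1*21) = 125932 - (-1/17 - 21) = 125932 - 1*(-358/17) = 125932 + 358/17 = 2141202/17 ≈ 1.2595e+5)
(P(-361) + u) - 114729 = (1473 + 2141202/17) - 114729 = 2166243/17 - 114729 = 215850/17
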